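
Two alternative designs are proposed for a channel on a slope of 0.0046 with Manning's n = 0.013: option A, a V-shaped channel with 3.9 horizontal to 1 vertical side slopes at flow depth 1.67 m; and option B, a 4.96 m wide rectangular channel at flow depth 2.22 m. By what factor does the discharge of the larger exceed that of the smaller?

1.3

Channel A: For a triangular section with side slope z = 3.9: A = zy² = 3.9×1.67² = 10.88 m²; P = 2y√(1+z²) = 2×1.67×4.026 = 13.45 m. Hydraulic radius R = A/P = 10.88/13.45 = 0.8088 m. Q_A = (1/0.013)·10.88·0.8088^(2/3)·√0.0046 = 49.26 m³/s.
Channel B: Flow area A = b·y = 4.96 × 2.22 = 11.01 m². Wetted perimeter P = b + 2y = 4.96 + 2×2.22 = 9.4 m. Hydraulic radius R = A/P = 11.01/9.4 = 1.171 m. Q_B = (1/0.013)·11.01·1.171^(2/3)·√0.0046 = 63.84 m³/s.
The larger discharge is 63.84 m³/s and the smaller is 49.26 m³/s; the ratio is 1.3.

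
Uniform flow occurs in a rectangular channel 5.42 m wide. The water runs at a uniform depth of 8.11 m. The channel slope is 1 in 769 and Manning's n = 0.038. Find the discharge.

Flow area A = b·y = 5.42 × 8.11 = 43.96 m². Wetted perimeter P = b + 2y = 5.42 + 2×8.11 = 21.64 m.
Hydraulic radius R = A/P = 43.96/21.64 = 2.031 m.
Manning's equation: Q = (1/n) A R^(2/3) S^(1/2) = (1/0.038) × 43.96 × 2.031^(2/3) × 0.0013^(1/2) = 66.9 m³/s.

Q = 66.9 m³/s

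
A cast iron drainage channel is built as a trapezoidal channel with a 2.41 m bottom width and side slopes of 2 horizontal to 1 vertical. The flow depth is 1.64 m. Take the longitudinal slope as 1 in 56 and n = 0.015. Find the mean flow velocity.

With bottom width b = 2.41 m and side slope z = 2: A = (b + zy)y = (2.41 + 2×1.64)×1.64 = 9.332 m²; P = b + 2y√(1+z²) = 2.41 + 2×1.64×2.236 = 9.744 m.
Hydraulic radius R = A/P = 9.332/9.744 = 0.9576 m.
From Manning's equation, V = (1/n) R^(2/3) S^(1/2) = (1/0.015) × 0.9576^(2/3) × 0.01786^(1/2) = 8.66 m/s.

V = 8.66 m/s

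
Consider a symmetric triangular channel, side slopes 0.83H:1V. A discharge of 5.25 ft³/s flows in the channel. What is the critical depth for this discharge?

At critical depth, Q² T / (g A³) = 1, i.e. A³/T = Q²/g = 5.25²/32.2 = 0.856.
At y = 1.03 ft: A³/T = 0.3993 — low.
At y = 1.5 ft: A³/T = 2.616 — high.
At y = 1.2 ft: A³/T = 0.8571 — close enough.

y_c = 1.2 ft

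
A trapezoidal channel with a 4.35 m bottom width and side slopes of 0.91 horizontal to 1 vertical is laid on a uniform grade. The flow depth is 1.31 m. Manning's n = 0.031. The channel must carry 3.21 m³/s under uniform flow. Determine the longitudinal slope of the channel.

S = 0.00021

With bottom width b = 4.35 m and side slope z = 0.91: A = (b + zy)y = (4.35 + 0.91×1.31)×1.31 = 7.26 m²; P = b + 2y√(1+z²) = 4.35 + 2×1.31×1.352 = 7.892 m.
Hydraulic radius R = A/P = 7.26/7.892 = 0.9199 m.
From Manning's equation, S = [nQ / (1 A R^(2/3))]² = [0.031 × 3.21 / (1 × 7.26 × 0.9199^(2/3))]² = 0.00021.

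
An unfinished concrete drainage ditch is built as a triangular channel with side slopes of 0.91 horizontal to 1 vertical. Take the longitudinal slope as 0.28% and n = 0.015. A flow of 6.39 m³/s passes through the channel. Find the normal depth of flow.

Manning's equation rearranged: A R^(2/3) = nQ / (1·√S) = 0.015 × 6.39 / (√0.0028) = 1.811.
Try y = 1.84 m: A R^(2/3) = 2.238 — over.
Try y = 1.42 m: A R^(2/3) = 1.122 — short.
Try y = 1.7 m: A R^(2/3) = 1.812 — close enough.

y_n = 1.7 m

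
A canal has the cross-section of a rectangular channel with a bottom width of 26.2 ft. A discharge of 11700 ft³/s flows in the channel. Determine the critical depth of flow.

For a rectangular channel, critical depth y_c = (q²/g)^(1/3) where q = Q/b = 11700/26.2 = 446.6 ft²/s.
So y_c = (446.6²/32.2)^(1/3) = 18.4 ft.

y_c = 18.4 ft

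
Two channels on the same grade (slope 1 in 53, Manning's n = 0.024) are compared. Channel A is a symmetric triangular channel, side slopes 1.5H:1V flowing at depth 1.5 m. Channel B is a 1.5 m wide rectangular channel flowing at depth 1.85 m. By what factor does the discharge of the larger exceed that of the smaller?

Channel A: For a triangular section with side slope z = 1.5: A = zy² = 1.5×1.5² = 3.375 m²; P = 2y√(1+z²) = 2×1.5×1.803 = 5.408 m. Hydraulic radius R = A/P = 3.375/5.408 = 0.624 m. Q_A = (1/0.024)·3.375·0.624^(2/3)·√0.01887 = 14.11 m³/s.
Channel B: Flow area A = b·y = 1.5 × 1.85 = 2.775 m². Wetted perimeter P = b + 2y = 1.5 + 2×1.85 = 5.2 m. Hydraulic radius R = A/P = 2.775/5.2 = 0.5337 m. Q_B = (1/0.024)·2.775·0.5337^(2/3)·√0.01887 = 10.45 m³/s.
The larger discharge is 14.11 m³/s and the smaller is 10.45 m³/s; the ratio is 1.35.

1.35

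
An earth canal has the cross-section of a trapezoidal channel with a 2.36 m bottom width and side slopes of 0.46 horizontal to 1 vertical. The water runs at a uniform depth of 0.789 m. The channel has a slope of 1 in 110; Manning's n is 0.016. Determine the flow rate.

With bottom width b = 2.36 m and side slope z = 0.46: A = (b + zy)y = (2.36 + 0.46×0.789)×0.789 = 2.148 m²; P = b + 2y√(1+z²) = 2.36 + 2×0.789×1.101 = 4.097 m.
Hydraulic radius R = A/P = 2.148/4.097 = 0.5244 m.
Manning's equation: Q = (1/n) A R^(2/3) S^(1/2) = (1/0.016) × 2.148 × 0.5244^(2/3) × 0.009091^(1/2) = 8.33 m³/s.

Q = 8.33 m³/s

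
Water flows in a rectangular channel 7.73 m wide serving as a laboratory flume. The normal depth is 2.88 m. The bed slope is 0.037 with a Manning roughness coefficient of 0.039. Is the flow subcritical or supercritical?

Flow area A = b·y = 7.73 × 2.88 = 22.26 m². Wetted perimeter P = b + 2y = 7.73 + 2×2.88 = 13.49 m.
Hydraulic radius R = A/P = 22.26/13.49 = 1.65 m.
V = (1/n) R^(2/3) √S = (1/0.039) × 1.65^(2/3) × √0.037 = 6.888 m/s. Hydraulic depth D_h = A/T = 22.26/7.73 = 2.88 m.
Froude number Fr = V/√(g·D_h) = 6.888/√(9.81×2.88) = 1.3, which is greater than 1, so the flow is supercritical.

supercritical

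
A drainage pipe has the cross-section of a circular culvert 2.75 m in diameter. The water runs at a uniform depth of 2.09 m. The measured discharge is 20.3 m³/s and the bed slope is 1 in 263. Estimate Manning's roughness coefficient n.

For a circular section of diameter D = 2.75 m at depth y = 2.09 m, the central angle is θ = 2 arccos(1 − 2y/D) = 4.235 rad. Then A = (D²/8)(θ − sin θ) = 4.843 m² and P = Dθ/2 = 5.824 m.
Hydraulic radius R = A/P = 4.843/5.824 = 0.8317 m.
Rearranging Manning's equation: n = (1/Q) A R^(2/3) S^(1/2) = (1/20.3) × 4.843 × 0.8317^(2/3) × √0.003802 = 0.013.

n = 0.013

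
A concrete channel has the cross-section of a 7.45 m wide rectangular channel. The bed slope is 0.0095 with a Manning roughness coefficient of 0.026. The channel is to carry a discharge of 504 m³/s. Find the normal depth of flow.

Manning's equation rearranged: A R^(2/3) = nQ / (1·√S) = 0.026 × 504 / (√0.0095) = 134.4.
Try y = 6.45 m: A R^(2/3) = 85.21 — too small.
Try y = 10.3 m: A R^(2/3) = 150.1 — too large.
Try y = 9.38 m: A R^(2/3) = 134.4 — matches.

y_n = 9.38 m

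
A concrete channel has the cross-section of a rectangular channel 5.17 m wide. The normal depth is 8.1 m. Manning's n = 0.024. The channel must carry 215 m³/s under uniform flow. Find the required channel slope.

S = 0.00619

Flow area A = b·y = 5.17 × 8.1 = 41.88 m². Wetted perimeter P = b + 2y = 5.17 + 2×8.1 = 21.37 m.
Hydraulic radius R = A/P = 41.88/21.37 = 1.96 m.
From Manning's equation, S = [nQ / (1 A R^(2/3))]² = [0.024 × 215 / (1 × 41.88 × 1.96^(2/3))]² = 0.00619.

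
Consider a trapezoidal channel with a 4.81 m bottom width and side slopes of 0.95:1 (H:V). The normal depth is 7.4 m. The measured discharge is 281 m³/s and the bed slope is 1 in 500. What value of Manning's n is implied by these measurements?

n = 0.032

With bottom width b = 4.81 m and side slope z = 0.95: A = (b + zy)y = (4.81 + 0.95×7.4)×7.4 = 87.62 m²; P = b + 2y√(1+z²) = 4.81 + 2×7.4×1.379 = 25.22 m.
Hydraulic radius R = A/P = 87.62/25.22 = 3.474 m.
Rearranging Manning's equation: n = (1/Q) A R^(2/3) S^(1/2) = (1/281) × 87.62 × 3.474^(2/3) × √0.002 = 0.032.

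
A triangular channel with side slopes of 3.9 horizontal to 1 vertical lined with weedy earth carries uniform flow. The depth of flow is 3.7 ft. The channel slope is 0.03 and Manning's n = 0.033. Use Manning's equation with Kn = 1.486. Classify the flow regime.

For a triangular section with side slope z = 3.9: A = zy² = 3.9×3.7² = 53.39 ft²; P = 2y√(1+z²) = 2×3.7×4.026 = 29.79 ft.
Hydraulic radius R = A/P = 53.39/29.79 = 1.792 ft.
V = (1.486/n) R^(2/3) √S = (1.486/0.033) × 1.792^(2/3) × √0.03 = 11.51 ft/s. Hydraulic depth D_h = A/T = 53.39/28.86 = 1.85 ft.
Froude number Fr = V/√(g·D_h) = 11.51/√(32.2×1.85) = 1.49, which is greater than 1, so the flow is supercritical.

supercritical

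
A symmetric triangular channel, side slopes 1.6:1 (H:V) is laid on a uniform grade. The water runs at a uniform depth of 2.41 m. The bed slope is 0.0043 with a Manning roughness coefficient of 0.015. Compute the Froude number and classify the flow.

For a triangular section with side slope z = 1.6: A = zy² = 1.6×2.41² = 9.293 m²; P = 2y√(1+z²) = 2×2.41×1.887 = 9.094 m.
Hydraulic radius R = A/P = 9.293/9.094 = 1.022 m.
V = (1/n) R^(2/3) √S = (1/0.015) × 1.022^(2/3) × √0.0043 = 4.435 m/s. Hydraulic depth D_h = A/T = 9.293/7.712 = 1.205 m.
Froude number Fr = V/√(g·D_h) = 4.435/√(9.81×1.205) = 1.29, which is greater than 1, so the flow is supercritical.

supercritical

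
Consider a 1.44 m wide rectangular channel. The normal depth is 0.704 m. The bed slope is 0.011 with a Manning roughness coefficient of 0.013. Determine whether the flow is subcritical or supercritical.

supercritical

Flow area A = b·y = 1.44 × 0.704 = 1.014 m². Wetted perimeter P = b + 2y = 1.44 + 2×0.704 = 2.848 m.
Hydraulic radius R = A/P = 1.014/2.848 = 0.356 m.
V = (1/n) R^(2/3) √S = (1/0.013) × 0.356^(2/3) × √0.011 = 4.052 m/s. Hydraulic depth D_h = A/T = 1.014/1.44 = 0.704 m.
Froude number Fr = V/√(g·D_h) = 4.052/√(9.81×0.704) = 1.54, which is greater than 1, so the flow is supercritical.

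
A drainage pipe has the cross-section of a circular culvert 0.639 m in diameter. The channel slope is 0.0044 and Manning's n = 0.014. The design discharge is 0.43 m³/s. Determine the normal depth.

y_n = 0.503 m

Manning's equation rearranged: A R^(2/3) = nQ / (1·√S) = 0.014 × 0.43 / (√0.0044) = 0.09075.
At y = 0.377 m: A R^(2/3) = 0.06181 — low.
At y = 0.594 m: A R^(2/3) = 0.1015 — high.
At y = 0.503 m: A R^(2/3) = 0.0908 — ≈ 0.09075.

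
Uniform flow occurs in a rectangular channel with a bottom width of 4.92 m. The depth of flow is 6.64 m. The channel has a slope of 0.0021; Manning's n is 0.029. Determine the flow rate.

Flow area A = b·y = 4.92 × 6.64 = 32.67 m². Wetted perimeter P = b + 2y = 4.92 + 2×6.64 = 18.2 m.
Hydraulic radius R = A/P = 32.67/18.2 = 1.795 m.
Manning's equation: Q = (1/n) A R^(2/3) S^(1/2) = (1/0.029) × 32.67 × 1.795^(2/3) × 0.0021^(1/2) = 76.2 m³/s.

Q = 76.2 m³/s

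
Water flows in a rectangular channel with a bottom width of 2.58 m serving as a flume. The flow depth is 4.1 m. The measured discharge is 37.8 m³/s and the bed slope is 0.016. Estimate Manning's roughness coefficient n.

Flow area A = b·y = 2.58 × 4.1 = 10.58 m². Wetted perimeter P = b + 2y = 2.58 + 2×4.1 = 10.78 m.
Hydraulic radius R = A/P = 10.58/10.78 = 0.9813 m.
Rearranging Manning's equation: n = (1/Q) A R^(2/3) S^(1/2) = (1/37.8) × 10.58 × 0.9813^(2/3) × √0.016 = 0.035.

n = 0.035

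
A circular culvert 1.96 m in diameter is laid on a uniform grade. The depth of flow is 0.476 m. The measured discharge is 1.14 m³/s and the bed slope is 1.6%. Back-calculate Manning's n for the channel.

For a circular section of diameter D = 1.96 m at depth y = 0.476 m, the central angle is θ = 2 arccos(1 − 2y/D) = 2.061 rad. Then A = (D²/8)(θ − sin θ) = 0.5662 m² and P = Dθ/2 = 2.02 m.
Hydraulic radius R = A/P = 0.5662/2.02 = 0.2803 m.
Rearranging Manning's equation: n = (1/Q) A R^(2/3) S^(1/2) = (1/1.14) × 0.5662 × 0.2803^(2/3) × √0.016 = 0.0269.

n = 0.0269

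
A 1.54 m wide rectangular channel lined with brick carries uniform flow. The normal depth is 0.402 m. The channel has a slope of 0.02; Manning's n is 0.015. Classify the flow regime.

Flow area A = b·y = 1.54 × 0.402 = 0.6191 m². Wetted perimeter P = b + 2y = 1.54 + 2×0.402 = 2.344 m.
Hydraulic radius R = A/P = 0.6191/2.344 = 0.2641 m.
V = (1/n) R^(2/3) √S = (1/0.015) × 0.2641^(2/3) × √0.02 = 3.881 m/s. Hydraulic depth D_h = A/T = 0.6191/1.54 = 0.402 m.
Froude number Fr = V/√(g·D_h) = 3.881/√(9.81×0.402) = 1.95, which is greater than 1, so the flow is supercritical.

supercritical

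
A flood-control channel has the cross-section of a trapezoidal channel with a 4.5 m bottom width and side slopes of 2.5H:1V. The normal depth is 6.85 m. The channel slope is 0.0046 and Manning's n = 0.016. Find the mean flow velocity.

With bottom width b = 4.5 m and side slope z = 2.5: A = (b + zy)y = (4.5 + 2.5×6.85)×6.85 = 148.1 m²; P = b + 2y√(1+z²) = 4.5 + 2×6.85×2.693 = 41.39 m.
Hydraulic radius R = A/P = 148.1/41.39 = 3.579 m.
From Manning's equation, V = (1/n) R^(2/3) S^(1/2) = (1/0.016) × 3.579^(2/3) × 0.0046^(1/2) = 9.92 m/s.

V = 9.92 m/s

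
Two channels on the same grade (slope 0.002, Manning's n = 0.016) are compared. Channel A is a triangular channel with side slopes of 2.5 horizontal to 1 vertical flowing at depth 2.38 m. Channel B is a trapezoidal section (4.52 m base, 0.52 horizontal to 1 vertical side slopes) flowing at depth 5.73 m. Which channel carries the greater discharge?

channel B

Channel A: For a triangular section with side slope z = 2.5: A = zy² = 2.5×2.38² = 14.16 m²; P = 2y√(1+z²) = 2×2.38×2.693 = 12.82 m. Hydraulic radius R = A/P = 14.16/12.82 = 1.105 m. Q_A = (1/0.016)·14.16·1.105^(2/3)·√0.002 = 42.3 m³/s.
Channel B: With bottom width b = 4.52 m and side slope z = 0.52: A = (b + zy)y = (4.52 + 0.52×5.73)×5.73 = 42.97 m²; P = b + 2y√(1+z²) = 4.52 + 2×5.73×1.127 = 17.44 m. Hydraulic radius R = A/P = 42.97/17.44 = 2.464 m. Q_B = (1/0.016)·42.97·2.464^(2/3)·√0.002 = 219.1 m³/s.
Q_A = 42.3 m³/s vs Q_B = 219.1 m³/s, so channel B carries more.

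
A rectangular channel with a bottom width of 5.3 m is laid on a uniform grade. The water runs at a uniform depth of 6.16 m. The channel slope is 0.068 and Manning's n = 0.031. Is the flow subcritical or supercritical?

supercritical

Flow area A = b·y = 5.3 × 6.16 = 32.65 m². Wetted perimeter P = b + 2y = 5.3 + 2×6.16 = 17.62 m.
Hydraulic radius R = A/P = 32.65/17.62 = 1.853 m.
V = (1/n) R^(2/3) √S = (1/0.031) × 1.853^(2/3) × √0.068 = 12.69 m/s. Hydraulic depth D_h = A/T = 32.65/5.3 = 6.16 m.
Froude number Fr = V/√(g·D_h) = 12.69/√(9.81×6.16) = 1.63, which is greater than 1, so the flow is supercritical.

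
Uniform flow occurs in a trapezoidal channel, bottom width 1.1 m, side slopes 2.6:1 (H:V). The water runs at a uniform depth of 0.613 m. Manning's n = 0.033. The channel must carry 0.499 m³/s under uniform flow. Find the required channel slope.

With bottom width b = 1.1 m and side slope z = 2.6: A = (b + zy)y = (1.1 + 2.6×0.613)×0.613 = 1.651 m²; P = b + 2y√(1+z²) = 1.1 + 2×0.613×2.786 = 4.515 m.
Hydraulic radius R = A/P = 1.651/4.515 = 0.3657 m.
From Manning's equation, S = [nQ / (1 A R^(2/3))]² = [0.033 × 0.499 / (1 × 1.651 × 0.3657^(2/3))]² = 0.00038.

S = 0.00038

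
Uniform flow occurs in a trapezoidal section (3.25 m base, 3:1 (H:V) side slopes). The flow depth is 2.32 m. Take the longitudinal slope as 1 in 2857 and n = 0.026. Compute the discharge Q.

Q = 20.5 m³/s

With bottom width b = 3.25 m and side slope z = 3: A = (b + zy)y = (3.25 + 3×2.32)×2.32 = 23.69 m²; P = b + 2y√(1+z²) = 3.25 + 2×2.32×3.162 = 17.92 m.
Hydraulic radius R = A/P = 23.69/17.92 = 1.322 m.
Manning's equation: Q = (1/n) A R^(2/3) S^(1/2) = (1/0.026) × 23.69 × 1.322^(2/3) × 0.00035^(1/2) = 20.5 m³/s.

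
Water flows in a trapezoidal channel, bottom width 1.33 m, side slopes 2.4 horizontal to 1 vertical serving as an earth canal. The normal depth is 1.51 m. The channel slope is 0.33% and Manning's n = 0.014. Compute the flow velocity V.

V = 3.58 m/s

With bottom width b = 1.33 m and side slope z = 2.4: A = (b + zy)y = (1.33 + 2.4×1.51)×1.51 = 7.481 m²; P = b + 2y√(1+z²) = 1.33 + 2×1.51×2.6 = 9.182 m.
Hydraulic radius R = A/P = 7.481/9.182 = 0.8147 m.
From Manning's equation, V = (1/n) R^(2/3) S^(1/2) = (1/0.014) × 0.8147^(2/3) × 0.0033^(1/2) = 3.58 m/s.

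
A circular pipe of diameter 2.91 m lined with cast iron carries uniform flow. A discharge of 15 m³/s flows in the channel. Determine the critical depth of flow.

At critical depth, Q² T / (g A³) = 1, i.e. A³/T = Q²/g = 15²/9.81 = 22.94.
Trying y = 1.25 m: A³/T = 7.069 — too small.
Trying y = 2.04 m: A³/T = 46.37 — too large.
Trying y = 1.7 m: A³/T = 22.9 — ≈ 22.94.

y_c = 1.7 m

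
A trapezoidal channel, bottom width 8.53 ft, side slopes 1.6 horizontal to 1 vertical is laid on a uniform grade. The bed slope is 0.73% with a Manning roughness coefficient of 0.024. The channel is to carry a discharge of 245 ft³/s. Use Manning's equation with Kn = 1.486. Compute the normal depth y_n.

y_n = 2.53 ft

Manning's equation rearranged: A R^(2/3) = nQ / (1.486·√S) = 0.024 × 245 / (1.486 × √0.0073) = 46.31.
Try y = 1.94 ft: A R^(2/3) = 28.57 — low.
Try y = 3.06 ft: A R^(2/3) = 66.22 — high.
Try y = 2.53 ft: A R^(2/3) = 46.39 — ≈ 46.31.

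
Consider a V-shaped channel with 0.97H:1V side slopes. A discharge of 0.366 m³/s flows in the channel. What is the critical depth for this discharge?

y_c = 0.493 m

At critical depth, Q² T / (g A³) = 1, i.e. A³/T = Q²/g = 0.366²/9.81 = 0.01366.
Trying y = 0.592 m: A³/T = 0.03421 — over.
Trying y = 0.365 m: A³/T = 0.003048 — short.
Trying y = 0.493 m: A³/T = 0.0137 — ≈ 0.01366.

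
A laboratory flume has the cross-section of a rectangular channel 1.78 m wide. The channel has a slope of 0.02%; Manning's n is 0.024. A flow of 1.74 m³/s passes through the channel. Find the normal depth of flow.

y_n = 2.24 m

Manning's equation rearranged: A R^(2/3) = nQ / (1·√S) = 0.024 × 1.74 / (√0.0002) = 2.953.
Try y = 2.76 m: A R^(2/3) = 3.773 — high.
Try y = 1.93 m: A R^(2/3) = 2.469 — low.
Try y = 2.24 m: A R^(2/3) = 2.952 — close enough.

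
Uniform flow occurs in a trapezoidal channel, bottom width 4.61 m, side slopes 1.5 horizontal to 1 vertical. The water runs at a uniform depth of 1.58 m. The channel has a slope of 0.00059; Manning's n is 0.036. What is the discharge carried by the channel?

With bottom width b = 4.61 m and side slope z = 1.5: A = (b + zy)y = (4.61 + 1.5×1.58)×1.58 = 11.03 m²; P = b + 2y√(1+z²) = 4.61 + 2×1.58×1.803 = 10.31 m.
Hydraulic radius R = A/P = 11.03/10.31 = 1.07 m.
Manning's equation: Q = (1/n) A R^(2/3) S^(1/2) = (1/0.036) × 11.03 × 1.07^(2/3) × 0.00059^(1/2) = 7.78 m³/s.

Q = 7.78 m³/s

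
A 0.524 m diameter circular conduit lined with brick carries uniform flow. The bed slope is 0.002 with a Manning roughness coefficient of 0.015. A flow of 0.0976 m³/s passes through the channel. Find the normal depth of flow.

Manning's equation rearranged: A R^(2/3) = nQ / (1·√S) = 0.015 × 0.0976 / (√0.002) = 0.03274.
At y = 0.208 m: A R^(2/3) = 0.01848 — too small.
At y = 0.289 m: A R^(2/3) = 0.03273 — close enough.

y_n = 0.289 m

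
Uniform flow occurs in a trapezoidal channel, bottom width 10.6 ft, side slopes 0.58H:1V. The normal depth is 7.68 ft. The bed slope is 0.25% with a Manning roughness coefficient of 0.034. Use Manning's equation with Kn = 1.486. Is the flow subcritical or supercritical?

subcritical

With bottom width b = 10.6 ft and side slope z = 0.58: A = (b + zy)y = (10.6 + 0.58×7.68)×7.68 = 115.6 ft²; P = b + 2y√(1+z²) = 10.6 + 2×7.68×1.156 = 28.36 ft.
Hydraulic radius R = A/P = 115.6/28.36 = 4.077 ft.
V = (1.486/n) R^(2/3) √S = (1.486/0.034) × 4.077^(2/3) × √0.0025 = 5.577 ft/s. Hydraulic depth D_h = A/T = 115.6/19.51 = 5.926 ft.
Froude number Fr = V/√(g·D_h) = 5.577/√(32.2×5.926) = 0.404, which is less than 1, so the flow is subcritical.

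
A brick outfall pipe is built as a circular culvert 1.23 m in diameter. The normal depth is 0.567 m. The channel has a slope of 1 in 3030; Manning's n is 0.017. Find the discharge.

For a circular section of diameter D = 1.23 m at depth y = 0.567 m, the central angle is θ = 2 arccos(1 − 2y/D) = 2.985 rad. Then A = (D²/8)(θ − sin θ) = 0.5351 m² and P = Dθ/2 = 1.836 m.
Hydraulic radius R = A/P = 0.5351/1.836 = 0.2915 m.
Manning's equation: Q = (1/n) A R^(2/3) S^(1/2) = (1/0.017) × 0.5351 × 0.2915^(2/3) × 0.00033^(1/2) = 0.251 m³/s.

Q = 0.251 m³/s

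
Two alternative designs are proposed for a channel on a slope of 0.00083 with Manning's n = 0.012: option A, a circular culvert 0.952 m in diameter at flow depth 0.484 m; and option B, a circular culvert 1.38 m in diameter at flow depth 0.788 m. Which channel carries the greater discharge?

channel B

Channel A: For a circular section of diameter D = 0.952 m at depth y = 0.484 m, the central angle is θ = 2 arccos(1 − 2y/D) = 3.175 rad. Then A = (D²/8)(θ − sin θ) = 0.3635 m² and P = Dθ/2 = 1.511 m. Hydraulic radius R = A/P = 0.3635/1.511 = 0.2405 m. Q_A = (1/0.012)·0.3635·0.2405^(2/3)·√0.00083 = 0.3375 m³/s.
Channel B: For a circular section of diameter D = 1.38 m at depth y = 0.788 m, the central angle is θ = 2 arccos(1 − 2y/D) = 3.427 rad. Then A = (D²/8)(θ − sin θ) = 0.8826 m² and P = Dθ/2 = 2.364 m. Hydraulic radius R = A/P = 0.8826/2.364 = 0.3733 m. Q_B = (1/0.012)·0.8826·0.3733^(2/3)·√0.00083 = 1.099 m³/s.
Q_A = 0.3375 m³/s vs Q_B = 1.099 m³/s, so channel B carries more.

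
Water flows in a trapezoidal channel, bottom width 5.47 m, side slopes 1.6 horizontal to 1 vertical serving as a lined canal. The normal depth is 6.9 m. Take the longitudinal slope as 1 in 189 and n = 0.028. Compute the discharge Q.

With bottom width b = 5.47 m and side slope z = 1.6: A = (b + zy)y = (5.47 + 1.6×6.9)×6.9 = 113.9 m²; P = b + 2y√(1+z²) = 5.47 + 2×6.9×1.887 = 31.51 m.
Hydraulic radius R = A/P = 113.9/31.51 = 3.616 m.
Manning's equation: Q = (1/n) A R^(2/3) S^(1/2) = (1/0.028) × 113.9 × 3.616^(2/3) × 0.005291^(1/2) = 697 m³/s.

Q = 697 m³/s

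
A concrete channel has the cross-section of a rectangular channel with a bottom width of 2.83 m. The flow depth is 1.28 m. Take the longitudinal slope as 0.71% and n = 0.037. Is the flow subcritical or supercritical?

Flow area A = b·y = 2.83 × 1.28 = 3.622 m². Wetted perimeter P = b + 2y = 2.83 + 2×1.28 = 5.39 m.
Hydraulic radius R = A/P = 3.622/5.39 = 0.6721 m.
V = (1/n) R^(2/3) √S = (1/0.037) × 0.6721^(2/3) × √0.0071 = 1.747 m/s. Hydraulic depth D_h = A/T = 3.622/2.83 = 1.28 m.
Froude number Fr = V/√(g·D_h) = 1.747/√(9.81×1.28) = 0.493, which is less than 1, so the flow is subcritical.

subcritical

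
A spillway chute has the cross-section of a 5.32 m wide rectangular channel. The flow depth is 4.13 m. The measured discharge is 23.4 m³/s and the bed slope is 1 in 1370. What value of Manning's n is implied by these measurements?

n = 0.035

Flow area A = b·y = 5.32 × 4.13 = 21.97 m². Wetted perimeter P = b + 2y = 5.32 + 2×4.13 = 13.58 m.
Hydraulic radius R = A/P = 21.97/13.58 = 1.618 m.
Rearranging Manning's equation: n = (1/Q) A R^(2/3) S^(1/2) = (1/23.4) × 21.97 × 1.618^(2/3) × √0.0007299 = 0.035.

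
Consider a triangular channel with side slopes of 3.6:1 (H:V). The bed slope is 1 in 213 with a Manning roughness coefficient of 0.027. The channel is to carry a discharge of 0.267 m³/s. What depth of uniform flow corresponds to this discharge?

Manning's equation rearranged: A R^(2/3) = nQ / (1·√S) = 0.027 × 0.267 / (√0.004695) = 0.1052.
Try y = 0.401 m: A R^(2/3) = 0.1935 — too large.
Try y = 0.319 m: A R^(2/3) = 0.1051 — matches.

y_n = 0.319 m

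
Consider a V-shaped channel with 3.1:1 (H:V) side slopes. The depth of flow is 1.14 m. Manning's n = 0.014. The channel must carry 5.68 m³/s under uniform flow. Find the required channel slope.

For a triangular section with side slope z = 3.1: A = zy² = 3.1×1.14² = 4.029 m²; P = 2y√(1+z²) = 2×1.14×3.257 = 7.427 m.
Hydraulic radius R = A/P = 4.029/7.427 = 0.5425 m.
From Manning's equation, S = [nQ / (1 A R^(2/3))]² = [0.014 × 5.68 / (1 × 4.029 × 0.5425^(2/3))]² = 0.000881.

S = 0.000881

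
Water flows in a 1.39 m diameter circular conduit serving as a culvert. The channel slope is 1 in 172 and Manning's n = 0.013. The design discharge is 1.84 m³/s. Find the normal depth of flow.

Manning's equation rearranged: A R^(2/3) = nQ / (1·√S) = 0.013 × 1.84 / (√0.005814) = 0.3137.
Try y = 0.681 m: A R^(2/3) = 0.3622 — over.
Try y = 0.503 m: A R^(2/3) = 0.21 — short.
Try y = 0.627 m: A R^(2/3) = 0.3137 — close enough.

y_n = 0.627 m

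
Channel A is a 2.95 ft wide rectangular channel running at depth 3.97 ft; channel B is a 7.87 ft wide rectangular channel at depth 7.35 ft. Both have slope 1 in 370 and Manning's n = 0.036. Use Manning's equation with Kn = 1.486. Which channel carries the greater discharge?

Channel A: Flow area A = b·y = 2.95 × 3.97 = 11.71 ft². Wetted perimeter P = b + 2y = 2.95 + 2×3.97 = 10.89 ft. Hydraulic radius R = A/P = 11.71/10.89 = 1.075 ft. Q_A = (1.486/0.036)·11.71·1.075^(2/3)·√0.002703 = 26.38 ft³/s.
Channel B: Flow area A = b·y = 7.87 × 7.35 = 57.84 ft². Wetted perimeter P = b + 2y = 7.87 + 2×7.35 = 22.57 ft. Hydraulic radius R = A/P = 57.84/22.57 = 2.563 ft. Q_B = (1.486/0.036)·57.84·2.563^(2/3)·√0.002703 = 232.5 ft³/s.
Q_A = 26.38 ft³/s vs Q_B = 232.5 ft³/s, so channel B carries more.

channel B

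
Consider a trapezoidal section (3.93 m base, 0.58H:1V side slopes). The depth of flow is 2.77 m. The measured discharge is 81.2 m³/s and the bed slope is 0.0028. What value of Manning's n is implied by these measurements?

With bottom width b = 3.93 m and side slope z = 0.58: A = (b + zy)y = (3.93 + 0.58×2.77)×2.77 = 15.34 m²; P = b + 2y√(1+z²) = 3.93 + 2×2.77×1.156 = 10.33 m.
Hydraulic radius R = A/P = 15.34/10.33 = 1.484 m.
Rearranging Manning's equation: n = (1/Q) A R^(2/3) S^(1/2) = (1/81.2) × 15.34 × 1.484^(2/3) × √0.0028 = 0.013.

n = 0.013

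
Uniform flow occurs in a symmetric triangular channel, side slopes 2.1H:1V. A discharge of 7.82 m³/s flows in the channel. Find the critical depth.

At critical depth, Q² T / (g A³) = 1, i.e. A³/T = Q²/g = 7.82²/9.81 = 6.234.
Try y = 1.41 m: A³/T = 12.29 — over.
Try y = 1.08 m: A³/T = 3.24 — short.
Try y = 1.23 m: A³/T = 6.208 — matches.

y_c = 1.23 m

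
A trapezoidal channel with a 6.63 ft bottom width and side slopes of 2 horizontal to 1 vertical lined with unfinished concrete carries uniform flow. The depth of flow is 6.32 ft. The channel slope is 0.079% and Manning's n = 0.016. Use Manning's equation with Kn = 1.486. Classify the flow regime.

With bottom width b = 6.63 ft and side slope z = 2: A = (b + zy)y = (6.63 + 2×6.32)×6.32 = 121.8 ft²; P = b + 2y√(1+z²) = 6.63 + 2×6.32×2.236 = 34.89 ft.
Hydraulic radius R = A/P = 121.8/34.89 = 3.49 ft.
V = (1.486/n) R^(2/3) √S = (1.486/0.016) × 3.49^(2/3) × √0.00079 = 6.006 ft/s. Hydraulic depth D_h = A/T = 121.8/31.91 = 3.817 ft.
Froude number Fr = V/√(g·D_h) = 6.006/√(32.2×3.817) = 0.542, which is less than 1, so the flow is subcritical.

subcritical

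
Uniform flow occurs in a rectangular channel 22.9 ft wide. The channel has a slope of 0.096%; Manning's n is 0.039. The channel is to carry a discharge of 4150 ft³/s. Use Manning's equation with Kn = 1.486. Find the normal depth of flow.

y_n = 36.3 ft

Manning's equation rearranged: A R^(2/3) = nQ / (1.486·√S) = 0.039 × 4150 / (1.486 × √0.00096) = 3515.
At y = 44.4 ft: A R^(2/3) = 4433 — high.
At y = 29.1 ft: A R^(2/3) = 2714 — low.
At y = 36.3 ft: A R^(2/3) = 3518 — close enough.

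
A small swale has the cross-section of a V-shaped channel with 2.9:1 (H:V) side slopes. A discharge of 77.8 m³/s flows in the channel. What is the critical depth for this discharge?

y_c = 2.71 m

At critical depth, Q² T / (g A³) = 1, i.e. A³/T = Q²/g = 77.8²/9.81 = 617.
Try y = 2.95 m: A³/T = 939.5 — high.
Try y = 2.71 m: A³/T = 614.6 — matches.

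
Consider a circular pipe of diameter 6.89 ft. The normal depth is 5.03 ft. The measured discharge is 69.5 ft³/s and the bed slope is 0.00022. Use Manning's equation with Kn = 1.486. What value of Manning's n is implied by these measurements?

For a circular section of diameter D = 6.89 ft at depth y = 5.03 ft, the central angle is θ = 2 arccos(1 − 2y/D) = 4.098 rad. Then A = (D²/8)(θ − sin θ) = 29.16 ft² and P = Dθ/2 = 14.12 ft.
Hydraulic radius R = A/P = 29.16/14.12 = 2.066 ft.
Rearranging Manning's equation: n = (1.486/Q) A R^(2/3) S^(1/2) = (1.486/69.5) × 29.16 × 2.066^(2/3) × √0.00022 = 0.015.

n = 0.015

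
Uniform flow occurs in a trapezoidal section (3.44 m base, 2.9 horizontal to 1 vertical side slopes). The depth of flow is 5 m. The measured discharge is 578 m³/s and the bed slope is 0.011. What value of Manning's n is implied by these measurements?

With bottom width b = 3.44 m and side slope z = 2.9: A = (b + zy)y = (3.44 + 2.9×5)×5 = 89.7 m²; P = b + 2y√(1+z²) = 3.44 + 2×5×3.068 = 34.12 m.
Hydraulic radius R = A/P = 89.7/34.12 = 2.629 m.
Rearranging Manning's equation: n = (1/Q) A R^(2/3) S^(1/2) = (1/578) × 89.7 × 2.629^(2/3) × √0.011 = 0.031.

n = 0.031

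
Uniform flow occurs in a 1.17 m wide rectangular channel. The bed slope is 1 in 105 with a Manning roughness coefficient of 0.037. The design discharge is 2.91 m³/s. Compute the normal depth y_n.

Manning's equation rearranged: A R^(2/3) = nQ / (1·√S) = 0.037 × 2.91 / (√0.009524) = 1.103.
At y = 1.25 m: A R^(2/3) = 0.792 — low.
At y = 1.85 m: A R^(2/3) = 1.261 — high.
At y = 1.65 m: A R^(2/3) = 1.103 — close enough.

y_n = 1.65 m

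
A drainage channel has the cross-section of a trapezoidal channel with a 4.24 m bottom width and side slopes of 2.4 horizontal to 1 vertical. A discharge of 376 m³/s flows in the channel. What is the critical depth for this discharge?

y_c = 4.69 m

At critical depth, Q² T / (g A³) = 1, i.e. A³/T = Q²/g = 376²/9.81 = 14410.
At y = 3.92 m: A³/T = 6642 — too small.
At y = 5.7 m: A³/T = 33720 — too large.
At y = 4.69 m: A³/T = 14350 — matches.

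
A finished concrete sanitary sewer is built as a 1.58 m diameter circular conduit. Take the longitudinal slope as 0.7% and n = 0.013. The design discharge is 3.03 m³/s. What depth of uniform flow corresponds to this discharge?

y_n = 0.739 m

Manning's equation rearranged: A R^(2/3) = nQ / (1·√S) = 0.013 × 3.03 / (√0.007) = 0.4708.
Trying y = 0.853 m: A R^(2/3) = 0.5998 — too large.
Trying y = 0.739 m: A R^(2/3) = 0.4705 — matches.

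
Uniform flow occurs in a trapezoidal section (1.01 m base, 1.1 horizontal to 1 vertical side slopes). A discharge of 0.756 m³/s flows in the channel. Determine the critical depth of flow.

At critical depth, Q² T / (g A³) = 1, i.e. A³/T = Q²/g = 0.756²/9.81 = 0.05826.
At y = 0.264 m: A³/T = 0.02543 — low.
At y = 0.39 m: A³/T = 0.09462 — high.
At y = 0.338 m: A³/T = 0.0581 — matches.

y_c = 0.338 m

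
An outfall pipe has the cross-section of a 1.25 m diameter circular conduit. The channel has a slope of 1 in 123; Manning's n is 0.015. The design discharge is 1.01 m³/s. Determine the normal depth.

y_n = 0.467 m

Manning's equation rearranged: A R^(2/3) = nQ / (1·√S) = 0.015 × 1.01 / (√0.00813) = 0.168.
Trying y = 0.355 m: A R^(2/3) = 0.09949 — too small.
Trying y = 0.467 m: A R^(2/3) = 0.1679 — matches.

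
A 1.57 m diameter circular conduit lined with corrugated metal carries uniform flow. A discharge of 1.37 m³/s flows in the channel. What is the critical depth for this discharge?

At critical depth, Q² T / (g A³) = 1, i.e. A³/T = Q²/g = 1.37²/9.81 = 0.1913.
Try y = 0.456 m: A³/T = 0.07144 — too small.
Try y = 0.588 m: A³/T = 0.1909 — matches.

y_c = 0.588 m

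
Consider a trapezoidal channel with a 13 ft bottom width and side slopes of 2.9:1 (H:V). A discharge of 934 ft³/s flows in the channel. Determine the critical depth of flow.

At critical depth, Q² T / (g A³) = 1, i.e. A³/T = Q²/g = 934²/32.2 = 27090.
At y = 4.71 ft: A³/T = 49100 — over.
At y = 2.96 ft: A³/T = 8644 — short.
At y = 4.03 ft: A³/T = 27070 — ≈ 27090.

y_c = 4.03 ft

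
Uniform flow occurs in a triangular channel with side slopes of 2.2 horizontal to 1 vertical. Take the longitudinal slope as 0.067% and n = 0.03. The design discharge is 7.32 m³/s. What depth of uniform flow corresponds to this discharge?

y_n = 2.02 m

Manning's equation rearranged: A R^(2/3) = nQ / (1·√S) = 0.03 × 7.32 / (√0.00067) = 8.484.
At y = 1.38 m: A R^(2/3) = 3.073 — short.
At y = 2.02 m: A R^(2/3) = 8.488 — matches.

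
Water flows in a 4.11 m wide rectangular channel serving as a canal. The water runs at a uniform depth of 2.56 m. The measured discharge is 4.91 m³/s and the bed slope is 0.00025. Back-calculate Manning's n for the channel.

n = 0.037

Flow area A = b·y = 4.11 × 2.56 = 10.52 m². Wetted perimeter P = b + 2y = 4.11 + 2×2.56 = 9.23 m.
Hydraulic radius R = A/P = 10.52/9.23 = 1.14 m.
Rearranging Manning's equation: n = (1/Q) A R^(2/3) S^(1/2) = (1/4.91) × 10.52 × 1.14^(2/3) × √0.00025 = 0.037.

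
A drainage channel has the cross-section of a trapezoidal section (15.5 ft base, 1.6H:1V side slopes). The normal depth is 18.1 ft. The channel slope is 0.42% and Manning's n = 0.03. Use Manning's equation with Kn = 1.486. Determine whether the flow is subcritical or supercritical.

With bottom width b = 15.5 ft and side slope z = 1.6: A = (b + zy)y = (15.5 + 1.6×18.1)×18.1 = 804.7 ft²; P = b + 2y√(1+z²) = 15.5 + 2×18.1×1.887 = 83.8 ft.
Hydraulic radius R = A/P = 804.7/83.8 = 9.603 ft.
V = (1.486/n) R^(2/3) √S = (1.486/0.03) × 9.603^(2/3) × √0.0042 = 14.5 ft/s. Hydraulic depth D_h = A/T = 804.7/73.42 = 10.96 ft.
Froude number Fr = V/√(g·D_h) = 14.5/√(32.2×10.96) = 0.772, which is less than 1, so the flow is subcritical.

subcritical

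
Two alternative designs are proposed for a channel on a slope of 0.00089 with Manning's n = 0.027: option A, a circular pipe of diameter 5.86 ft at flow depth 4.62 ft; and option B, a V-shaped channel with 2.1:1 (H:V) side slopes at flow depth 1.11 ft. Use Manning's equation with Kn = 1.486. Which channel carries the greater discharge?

channel A

Channel A: For a circular section of diameter D = 5.86 ft at depth y = 4.62 ft, the central angle is θ = 2 arccos(1 − 2y/D) = 4.371 rad. Then A = (D²/8)(θ − sin θ) = 22.81 ft² and P = Dθ/2 = 12.81 ft. Hydraulic radius R = A/P = 22.81/12.81 = 1.781 ft. Q_A = (1.486/0.027)·22.81·1.781^(2/3)·√0.00089 = 55.02 ft³/s.
Channel B: For a triangular section with side slope z = 2.1: A = zy² = 2.1×1.11² = 2.587 ft²; P = 2y√(1+z²) = 2×1.11×2.326 = 5.164 ft. Hydraulic radius R = A/P = 2.587/5.164 = 0.5011 ft. Q_B = (1.486/0.027)·2.587·0.5011^(2/3)·√0.00089 = 2.68 ft³/s.
Q_A = 55.02 ft³/s vs Q_B = 2.68 ft³/s, so channel A carries more.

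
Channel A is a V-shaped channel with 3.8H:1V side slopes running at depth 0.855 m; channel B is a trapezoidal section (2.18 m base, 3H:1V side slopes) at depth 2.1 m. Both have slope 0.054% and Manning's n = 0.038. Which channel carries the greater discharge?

channel B

Channel A: For a triangular section with side slope z = 3.8: A = zy² = 3.8×0.855² = 2.778 m²; P = 2y√(1+z²) = 2×0.855×3.929 = 6.719 m. Hydraulic radius R = A/P = 2.778/6.719 = 0.4134 m. Q_A = (1/0.038)·2.778·0.4134^(2/3)·√0.00054 = 0.9427 m³/s.
Channel B: With bottom width b = 2.18 m and side slope z = 3: A = (b + zy)y = (2.18 + 3×2.1)×2.1 = 17.81 m²; P = b + 2y√(1+z²) = 2.18 + 2×2.1×3.162 = 15.46 m. Hydraulic radius R = A/P = 17.81/15.46 = 1.152 m. Q_B = (1/0.038)·17.81·1.152^(2/3)·√0.00054 = 11.97 m³/s.
Q_A = 0.9427 m³/s vs Q_B = 11.97 m³/s, so channel B carries more.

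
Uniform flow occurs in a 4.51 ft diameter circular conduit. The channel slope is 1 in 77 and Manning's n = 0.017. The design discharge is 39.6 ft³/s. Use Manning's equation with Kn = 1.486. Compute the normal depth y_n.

y_n = 1.47 ft

Manning's equation rearranged: A R^(2/3) = nQ / (1.486·√S) = 0.017 × 39.6 / (1.486 × √0.01299) = 3.975.
Trying y = 1.66 ft: A R^(2/3) = 5.001 — too large.
Trying y = 1.2 ft: A R^(2/3) = 2.681 — too small.
Trying y = 1.47 ft: A R^(2/3) = 3.975 — ≈ 3.975.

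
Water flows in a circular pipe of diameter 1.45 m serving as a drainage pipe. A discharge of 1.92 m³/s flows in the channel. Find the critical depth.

At critical depth, Q² T / (g A³) = 1, i.e. A³/T = Q²/g = 1.92²/9.81 = 0.3758.
Trying y = 0.822 m: A³/T = 0.6271 — high.
Trying y = 0.641 m: A³/T = 0.2424 — low.
Trying y = 0.719 m: A³/T = 0.376 — close enough.

y_c = 0.719 m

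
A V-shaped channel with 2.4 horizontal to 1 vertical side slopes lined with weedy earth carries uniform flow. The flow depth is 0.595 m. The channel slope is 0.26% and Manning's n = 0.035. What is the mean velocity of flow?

For a triangular section with side slope z = 2.4: A = zy² = 2.4×0.595² = 0.8497 m²; P = 2y√(1+z²) = 2×0.595×2.6 = 3.094 m.
Hydraulic radius R = A/P = 0.8497/3.094 = 0.2746 m.
From Manning's equation, V = (1/n) R^(2/3) S^(1/2) = (1/0.035) × 0.2746^(2/3) × 0.0026^(1/2) = 0.616 m/s.

V = 0.616 m/s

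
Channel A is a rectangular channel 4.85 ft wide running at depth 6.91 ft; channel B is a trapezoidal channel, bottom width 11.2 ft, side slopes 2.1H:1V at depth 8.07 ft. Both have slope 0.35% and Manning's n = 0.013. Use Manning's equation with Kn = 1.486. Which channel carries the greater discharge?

Channel A: Flow area A = b·y = 4.85 × 6.91 = 33.51 ft². Wetted perimeter P = b + 2y = 4.85 + 2×6.91 = 18.67 ft. Hydraulic radius R = A/P = 33.51/18.67 = 1.795 ft. Q_A = (1.486/0.013)·33.51·1.795^(2/3)·√0.0035 = 334.7 ft³/s.
Channel B: With bottom width b = 11.2 ft and side slope z = 2.1: A = (b + zy)y = (11.2 + 2.1×8.07)×8.07 = 227.1 ft²; P = b + 2y√(1+z²) = 11.2 + 2×8.07×2.326 = 48.74 ft. Hydraulic radius R = A/P = 227.1/48.74 = 4.66 ft. Q_B = (1.486/0.013)·227.1·4.66^(2/3)·√0.0035 = 4286 ft³/s.
Q_A = 334.7 ft³/s vs Q_B = 4286 ft³/s, so channel B carries more.

channel B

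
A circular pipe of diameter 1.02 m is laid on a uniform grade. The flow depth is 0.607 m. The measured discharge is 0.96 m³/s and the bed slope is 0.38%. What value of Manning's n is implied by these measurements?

n = 0.014

For a circular section of diameter D = 1.02 m at depth y = 0.607 m, the central angle is θ = 2 arccos(1 − 2y/D) = 3.524 rad. Then A = (D²/8)(θ − sin θ) = 0.5069 m² and P = Dθ/2 = 1.797 m.
Hydraulic radius R = A/P = 0.5069/1.797 = 0.282 m.
Rearranging Manning's equation: n = (1/Q) A R^(2/3) S^(1/2) = (1/0.96) × 0.5069 × 0.282^(2/3) × √0.0038 = 0.014.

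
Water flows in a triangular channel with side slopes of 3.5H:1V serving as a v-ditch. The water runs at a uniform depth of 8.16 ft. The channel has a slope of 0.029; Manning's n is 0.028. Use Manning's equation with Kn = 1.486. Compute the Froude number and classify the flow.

supercritical

For a triangular section with side slope z = 3.5: A = zy² = 3.5×8.16² = 233 ft²; P = 2y√(1+z²) = 2×8.16×3.64 = 59.41 ft.
Hydraulic radius R = A/P = 233/59.41 = 3.923 ft.
V = (1.486/n) R^(2/3) √S = (1.486/0.028) × 3.923^(2/3) × √0.029 = 22.48 ft/s. Hydraulic depth D_h = A/T = 233/57.12 = 4.08 ft.
Froude number Fr = V/√(g·D_h) = 22.48/√(32.2×4.08) = 1.96, which is greater than 1, so the flow is supercritical.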